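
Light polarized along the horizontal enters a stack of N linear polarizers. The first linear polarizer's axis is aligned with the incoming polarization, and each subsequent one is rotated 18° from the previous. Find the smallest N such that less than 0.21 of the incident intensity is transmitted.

First polarizer is aligned with the polarization: full transmission.
Each further stage multiplies by cos²(18°) = 0.9045.
After N polarizers: T = 0.9045^(N−1). Require T < 0.21 ⇒ N−1 > ln(0.21)/ln(0.9045) = 15.55, so N−1 ≥ 16 and N = 17.
Check: N=17 gives T = 0.2007 < 0.21; N=16 gives T = 0.2219.

N = 17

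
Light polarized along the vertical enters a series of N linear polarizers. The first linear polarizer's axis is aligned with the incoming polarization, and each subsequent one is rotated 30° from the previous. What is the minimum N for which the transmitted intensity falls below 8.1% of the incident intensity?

N = 10

First polarizer is aligned with the polarization: full transmission.
Each further stage multiplies by cos²(30°) = 0.75.
After N polarizers: T = 0.75^(N−1). Require T < 0.081 ⇒ N−1 > ln(0.081)/ln(0.75) = 8.74, so N−1 ≥ 9 and N = 10.
Check: N=10 gives T = 0.07508 < 0.081; N=9 gives T = 0.1001.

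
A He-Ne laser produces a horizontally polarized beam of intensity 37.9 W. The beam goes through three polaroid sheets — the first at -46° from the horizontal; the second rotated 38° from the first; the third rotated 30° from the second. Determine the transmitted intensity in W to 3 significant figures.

I ≈ 8.52 W

By Malus's law, I₁ = 37.9 W · cos²(46°) = 18.29 W.
I₂ = I₁ · cos²(38°) = 18.29 · 0.621 = 11.36 W.
I₃ = I₂ · cos²(30°) = 11.36 · 0.75 = 8.517 W.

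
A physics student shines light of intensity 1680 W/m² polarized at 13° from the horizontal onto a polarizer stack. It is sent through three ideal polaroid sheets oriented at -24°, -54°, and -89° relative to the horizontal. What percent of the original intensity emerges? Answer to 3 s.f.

≈ 32.1%

I₁ = 1680 W/m² · cos²(37°) = 1072 W/m².
I₂ = I₁ · cos²(30°) = 1072 · 0.75 = 803.7 W/m².
I₃ = I₂ · cos²(35°) = 803.7 · 0.671 = 539.3 W/m².
That is 32.1% of the incident intensity.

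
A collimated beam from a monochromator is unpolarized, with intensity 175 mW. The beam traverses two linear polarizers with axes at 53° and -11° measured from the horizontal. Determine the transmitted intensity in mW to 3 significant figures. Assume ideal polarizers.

I ≈ 16.8 mW

Unpolarized light through the first polarizer → I₁ = 175 mW/2 = 87.5 mW, polarized at 53°.
I₂ = I₁ · cos²(64°) = 87.5 · 0.1922 = 16.81 mW.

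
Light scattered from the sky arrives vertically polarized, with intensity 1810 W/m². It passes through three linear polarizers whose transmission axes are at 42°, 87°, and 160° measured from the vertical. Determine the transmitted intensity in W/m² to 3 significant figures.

I ≈ 42.7 W/m²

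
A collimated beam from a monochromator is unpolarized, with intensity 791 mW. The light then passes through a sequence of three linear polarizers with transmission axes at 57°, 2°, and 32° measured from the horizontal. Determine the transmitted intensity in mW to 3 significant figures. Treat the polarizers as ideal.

Unpolarized light through the first polarizer → I₁ = 791 mW/2 = 395.5 mW, polarized at 57°.
I₂ = I₁ · cos²(55°) = 395.5 · 0.329 = 130.1 mW.
I₃ = I₂ · cos²(30°) = 130.1 · 0.75 = 97.59 mW.

I ≈ 97.6 mW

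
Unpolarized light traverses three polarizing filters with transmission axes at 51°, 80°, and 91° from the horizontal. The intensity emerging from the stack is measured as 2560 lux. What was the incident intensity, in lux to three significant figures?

Unpolarized light through the first polarizer → I₁ = ½ I₀, now polarized at 51°.
I₂ = I₁ cos²(80° − 51°) = 0.5 I₀ · cos²(29°) = 0.3825 I₀.
I₃ = I₂ cos²(91° − 80°) = 0.3825 I₀ · cos²(11°) = 0.3686 I₀.
So 2560 lux = 0.3686 I₀, giving I₀ = 2560/0.3686 = 6946 lux.

I₀ ≈ 6950 lux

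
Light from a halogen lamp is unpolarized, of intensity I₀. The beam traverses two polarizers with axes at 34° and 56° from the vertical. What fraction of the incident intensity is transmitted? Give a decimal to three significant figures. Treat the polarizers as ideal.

≈ 0.430 I₀

Unpolarized light through the first polarizer → I₁ = ½ I₀, now polarized at 34°.
I₂ = I₁ cos²(56° − 34°) = 0.5 I₀ · cos²(22°) = 0.4298 I₀.
Transmitted fraction = 0.4298.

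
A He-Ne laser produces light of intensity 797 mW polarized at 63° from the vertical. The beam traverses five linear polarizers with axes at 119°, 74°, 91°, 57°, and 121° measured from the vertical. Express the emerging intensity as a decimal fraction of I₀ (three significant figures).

I₁ = 797 mW · cos²(56°) = 249.2 mW.
I₂ = I₁ · cos²(45°) = 249.2 · 0.5 = 124.6 mW.
I₃ = I₂ · cos²(17°) = 124.6 · 0.9145 = 114 mW.
I₄ = I₃ · cos²(34°) = 114 · 0.6873 = 78.32 mW.
I₅ = I₄ · cos²(64°) = 78.32 · 0.1922 = 15.05 mW.
Transmitted fraction = 0.01889.

I/I₀ ≈ 0.0189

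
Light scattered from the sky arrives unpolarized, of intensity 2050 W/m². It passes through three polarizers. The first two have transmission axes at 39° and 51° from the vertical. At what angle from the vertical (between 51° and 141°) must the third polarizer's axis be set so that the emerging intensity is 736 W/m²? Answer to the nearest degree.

Unpolarized light through the first polarizer → I₁ = ½ I₀, now polarized at 39°.
I₂ = I₁ cos²(51° − 39°) = 0.5 I₀ · cos²(12°) = 0.4784 I₀.
Target fraction: 736 / 2050 W/m² = 0.359 of I₀.
Need I₃/I₀ = 0.359, so cos²(θ − 51°) = 0.359 / 0.4784 = 0.7505.
θ − 51° = arccos(√0.7505) = 30.0°, giving θ ≈ 51 + 30.0 = 81.0°.

θ ≈ 81°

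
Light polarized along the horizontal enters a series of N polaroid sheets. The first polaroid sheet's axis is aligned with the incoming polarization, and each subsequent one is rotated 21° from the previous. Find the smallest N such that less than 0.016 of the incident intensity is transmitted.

N = 32

First polarizer is aligned with the polarization: full transmission.
Each further stage multiplies by cos²(21°) = 0.8716.
After N polarizers: T = 0.8716^(N−1). Require T < 0.016 ⇒ N−1 > ln(0.016)/ln(0.8716) = 30.08, so N−1 ≥ 31 and N = 32.
Check: N=32 gives T = 0.01411 < 0.016; N=31 gives T = 0.01618.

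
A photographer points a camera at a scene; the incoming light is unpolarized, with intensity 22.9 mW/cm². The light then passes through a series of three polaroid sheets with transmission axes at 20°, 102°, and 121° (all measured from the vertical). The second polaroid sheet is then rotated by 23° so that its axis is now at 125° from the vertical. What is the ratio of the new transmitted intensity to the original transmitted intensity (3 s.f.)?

Before rotation:
Unpolarized light through the first polarizer → I₁ = ½ I₀, now polarized at 20°.
I₂ = I₁ cos²(102° − 20°) = 0.5 I₀ · cos²(82°) = 0.009685 I₀.
I₃ = I₂ cos²(121° − 102°) = 0.009685 I₀ · cos²(19°) = 0.008658 I₀.
After rotation:
Unpolarized light through the first polarizer → I₁ = ½ I₀, now polarized at 20°.
Angle between axes 1 and 2: 75°. I₂ = 0.5 I₀ · cos²(75°) = 0.03349 I₀.
I₃ = I₂ cos²(121° − 125°) = 0.03349 I₀ · cos²(4°) = 0.03333 I₀.
Ratio = 0.03333 / 0.008658 = 3.85.

I_new/I_old ≈ 3.85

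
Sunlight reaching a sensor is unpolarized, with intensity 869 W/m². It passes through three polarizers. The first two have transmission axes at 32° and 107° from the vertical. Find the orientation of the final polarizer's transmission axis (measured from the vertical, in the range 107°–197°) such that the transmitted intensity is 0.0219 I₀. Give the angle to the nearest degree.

Unpolarized light through the first polarizer → I₁ = ½ I₀, now polarized at 32°.
I₂ = I₁ cos²(107° − 32°) = 0.5 I₀ · cos²(75°) = 0.03349 I₀.
Need I₃/I₀ = 0.0219, so cos²(θ − 107°) = 0.0219 / 0.03349 = 0.6539.
θ − 107° = arccos(√0.6539) = 36.0°, giving θ ≈ 107 + 36.0 = 143.0°.

θ ≈ 143°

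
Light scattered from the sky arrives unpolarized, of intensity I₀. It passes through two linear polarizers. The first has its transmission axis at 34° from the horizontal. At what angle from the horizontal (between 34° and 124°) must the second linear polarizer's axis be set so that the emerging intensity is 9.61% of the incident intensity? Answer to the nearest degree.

Unpolarized light through the first polarizer → I₁ = ½ I₀, now polarized at 34°.
Need I₂/I₀ = 0.0961, so cos²(θ − 34°) = 0.0961 / 0.5 = 0.1922.
θ − 34° = arccos(√0.1922) = 64.0°, giving θ ≈ 34 + 64.0 = 98.0°.

θ ≈ 98°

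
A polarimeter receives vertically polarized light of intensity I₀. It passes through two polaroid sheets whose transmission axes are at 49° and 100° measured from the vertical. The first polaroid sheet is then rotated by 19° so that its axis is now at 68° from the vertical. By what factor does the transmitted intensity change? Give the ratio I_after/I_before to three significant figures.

Before rotation:
I₁ = I₀ cos²(49° − 0°) = I₀ cos²(49°) = 0.4304 I₀.
I₂ = I₁ cos²(100° − 49°) = 0.4304 I₀ · cos²(51°) = 0.1705 I₀.
After rotation:
I₁ = I₀ cos²(68° − 0°) = I₀ cos²(68°) = 0.1403 I₀.
I₂ = I₁ cos²(100° − 68°) = 0.1403 I₀ · cos²(32°) = 0.1009 I₀.
Ratio = 0.1009 / 0.1705 = 0.5921.

I_new/I_old ≈ 0.592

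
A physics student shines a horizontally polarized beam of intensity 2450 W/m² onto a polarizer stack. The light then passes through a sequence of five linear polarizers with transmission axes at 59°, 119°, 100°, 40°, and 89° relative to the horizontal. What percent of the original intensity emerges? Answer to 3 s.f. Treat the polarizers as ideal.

≈ 0.638%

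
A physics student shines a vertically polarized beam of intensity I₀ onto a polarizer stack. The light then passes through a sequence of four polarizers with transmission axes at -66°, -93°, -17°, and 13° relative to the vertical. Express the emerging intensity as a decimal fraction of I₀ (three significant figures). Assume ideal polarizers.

≈ 0.00577 I₀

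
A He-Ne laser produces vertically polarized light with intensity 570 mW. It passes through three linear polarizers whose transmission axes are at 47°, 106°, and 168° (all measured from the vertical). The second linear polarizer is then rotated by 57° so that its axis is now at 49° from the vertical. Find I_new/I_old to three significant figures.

I_new/I_old ≈ 4.02

Before rotation:
I₁ = I₀ cos²(47° − 0°) = I₀ cos²(47°) = 0.4651 I₀.
I₂ = I₁ cos²(106° − 47°) = 0.4651 I₀ · cos²(59°) = 0.1234 I₀.
I₃ = I₂ cos²(168° − 106°) = 0.1234 I₀ · cos²(62°) = 0.02719 I₀.
After rotation:
I₁ = I₀ cos²(47° − 0°) = I₀ cos²(47°) = 0.4651 I₀.
I₂ = I₁ cos²(49° − 47°) = 0.4651 I₀ · cos²(2°) = 0.4646 I₀.
Angle between axes 2 and 3: 61°. I₃ = 0.4646 I₀ · cos²(61°) = 0.1092 I₀.
Ratio = 0.1092 / 0.02719 = 4.015.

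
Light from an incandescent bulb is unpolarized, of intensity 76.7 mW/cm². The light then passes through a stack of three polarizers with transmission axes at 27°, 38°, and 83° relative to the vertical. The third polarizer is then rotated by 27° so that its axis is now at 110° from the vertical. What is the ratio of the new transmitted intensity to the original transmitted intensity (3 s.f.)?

Before rotation:
Unpolarized light through the first polarizer → I₁ = ½ I₀, now polarized at 27°.
I₂ = I₁ cos²(38° − 27°) = 0.5 I₀ · cos²(11°) = 0.4818 I₀.
I₃ = I₂ cos²(83° − 38°) = 0.4818 I₀ · cos²(45°) = 0.2409 I₀.
After rotation:
Unpolarized light through the first polarizer → I₁ = ½ I₀, now polarized at 27°.
I₂ = I₁ cos²(38° − 27°) = 0.5 I₀ · cos²(11°) = 0.4818 I₀.
I₃ = I₂ cos²(110° − 38°) = 0.4818 I₀ · cos²(72°) = 0.04601 I₀.
Ratio = 0.04601 / 0.2409 = 0.191.

I_new/I_old ≈ 0.191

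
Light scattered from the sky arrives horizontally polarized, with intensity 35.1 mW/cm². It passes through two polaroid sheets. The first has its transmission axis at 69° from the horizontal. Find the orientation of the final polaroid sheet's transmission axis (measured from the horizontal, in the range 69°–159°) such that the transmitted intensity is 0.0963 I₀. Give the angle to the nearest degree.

θ ≈ 99°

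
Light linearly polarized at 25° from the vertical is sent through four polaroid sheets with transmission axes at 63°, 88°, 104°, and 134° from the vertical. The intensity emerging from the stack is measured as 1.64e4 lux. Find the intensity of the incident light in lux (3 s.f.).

I₀ ≈ 4.64e4 lux

I₁ = I₀ cos²(63° − 25°) = I₀ cos²(38°) = 0.621 I₀.
I₂ = I₁ cos²(88° − 63°) = 0.621 I₀ · cos²(25°) = 0.5101 I₀.
I₃ = I₂ cos²(104° − 88°) = 0.5101 I₀ · cos²(16°) = 0.4713 I₀.
I₄ = I₃ cos²(134° − 104°) = 0.4713 I₀ · cos²(30°) = 0.3535 I₀.
So 1.64e4 lux = 0.3535 I₀, giving I₀ = 1.64e4/0.3535 = 4.64e+04 lux.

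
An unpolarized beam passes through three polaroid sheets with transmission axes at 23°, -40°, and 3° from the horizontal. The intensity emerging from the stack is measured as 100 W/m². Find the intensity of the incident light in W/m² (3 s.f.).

Unpolarized light through the first polarizer → I₁ = ½ I₀, now polarized at 23°.
I₂ = I₁ cos²(-40° − 23°) = 0.5 I₀ · cos²(63°) = 0.1031 I₀.
I₃ = I₂ cos²(3° + 40°) = 0.1031 I₀ · cos²(43°) = 0.05512 I₀.
So 100 W/m² = 0.05512 I₀, giving I₀ = 100/0.05512 = 1814 W/m².

I₀ ≈ 1810 W/m²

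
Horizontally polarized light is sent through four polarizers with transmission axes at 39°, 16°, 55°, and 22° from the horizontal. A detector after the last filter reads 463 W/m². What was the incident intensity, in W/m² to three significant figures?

I₁ = I₀ cos²(39° − 0°) = I₀ cos²(39°) = 0.604 I₀.
I₂ = I₁ cos²(16° − 39°) = 0.604 I₀ · cos²(23°) = 0.5117 I₀.
I₃ = I₂ cos²(55° − 16°) = 0.5117 I₀ · cos²(39°) = 0.3091 I₀.
I₄ = I₃ cos²(22° − 55°) = 0.3091 I₀ · cos²(33°) = 0.2174 I₀.
So 463 W/m² = 0.2174 I₀, giving I₀ = 463/0.2174 = 2130 W/m².

I₀ ≈ 2130 W/m²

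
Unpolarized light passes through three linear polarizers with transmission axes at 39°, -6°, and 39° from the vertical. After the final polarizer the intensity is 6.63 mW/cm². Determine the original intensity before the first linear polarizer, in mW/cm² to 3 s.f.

Unpolarized light through the first polarizer → I₁ = ½ I₀, now polarized at 39°.
I₂ = I₁ cos²(-6° − 39°) = 0.5 I₀ · cos²(45°) = 0.25 I₀.
I₃ = I₂ cos²(39° + 6°) = 0.25 I₀ · cos²(45°) = 0.125 I₀.
So 6.63 mW/cm² = 0.125 I₀, giving I₀ = 6.63/0.125 = 53.04 mW/cm².

I₀ ≈ 53.0 mW/cm²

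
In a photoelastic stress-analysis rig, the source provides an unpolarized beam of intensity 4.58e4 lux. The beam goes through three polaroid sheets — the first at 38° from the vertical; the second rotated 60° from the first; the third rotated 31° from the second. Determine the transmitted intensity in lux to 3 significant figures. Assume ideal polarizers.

Unpolarized light through the first polarizer → I₁ = 4.58e4 lux/2 = 2.29e+04 lux, polarized at 38°.
I₂ = I₁ · cos²(60°) = 2.29e+04 · 0.25 = 5725 lux.
I₃ = I₂ · cos²(31°) = 5725 · 0.7347 = 4206 lux.

I ≈ 4210 lux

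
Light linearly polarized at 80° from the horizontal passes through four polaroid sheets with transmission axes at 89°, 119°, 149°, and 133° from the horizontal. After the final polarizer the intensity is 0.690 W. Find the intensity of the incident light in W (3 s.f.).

I₀ ≈ 1.36 W

I₁ = I₀ cos²(89° − 80°) = I₀ cos²(9°) = 0.9755 I₀.
I₂ = I₁ cos²(119° − 89°) = 0.9755 I₀ · cos²(30°) = 0.7316 I₀.
I₃ = I₂ cos²(149° − 119°) = 0.7316 I₀ · cos²(30°) = 0.5487 I₀.
I₄ = I₃ cos²(133° − 149°) = 0.5487 I₀ · cos²(16°) = 0.507 I₀.
So 0.690 W = 0.507 I₀, giving I₀ = 0.690/0.507 = 1.361 W.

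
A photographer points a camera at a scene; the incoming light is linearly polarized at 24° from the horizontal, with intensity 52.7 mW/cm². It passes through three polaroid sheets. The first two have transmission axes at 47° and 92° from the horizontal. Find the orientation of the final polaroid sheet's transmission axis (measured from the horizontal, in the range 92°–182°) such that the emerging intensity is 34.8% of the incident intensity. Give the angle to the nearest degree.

I₁ = I₀ cos²(47° − 24°) = I₀ cos²(23°) = 0.8473 I₀.
I₂ = I₁ cos²(92° − 47°) = 0.8473 I₀ · cos²(45°) = 0.4237 I₀.
Need I₃/I₀ = 0.348, so cos²(θ − 92°) = 0.348 / 0.4237 = 0.8214.
θ − 92° = arccos(√0.8214) = 25.0°, giving θ ≈ 92 + 25.0 = 117.0°.

θ ≈ 117°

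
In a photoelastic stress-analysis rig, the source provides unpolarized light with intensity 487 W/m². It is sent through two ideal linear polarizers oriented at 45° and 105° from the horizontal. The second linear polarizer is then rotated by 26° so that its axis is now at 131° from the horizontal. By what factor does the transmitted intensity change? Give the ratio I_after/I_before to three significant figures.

Before rotation:
Unpolarized light through the first polarizer → I₁ = ½ I₀, now polarized at 45°.
I₂ = I₁ cos²(105° − 45°) = 0.5 I₀ · cos²(60°) = 0.125 I₀.
After rotation:
Unpolarized light through the first polarizer → I₁ = ½ I₀, now polarized at 45°.
I₂ = I₁ cos²(131° − 45°) = 0.5 I₀ · cos²(86°) = 0.002433 I₀.
Ratio = 0.002433 / 0.125 = 0.01946.

I_new/I_old ≈ 0.0195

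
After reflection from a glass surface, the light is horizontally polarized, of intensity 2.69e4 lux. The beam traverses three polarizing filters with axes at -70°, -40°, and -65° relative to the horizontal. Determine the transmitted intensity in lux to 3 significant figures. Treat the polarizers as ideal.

I ≈ 1940 lux

By Malus's law, I₁ = 2.69e4 lux · cos²(70°) = 3147 lux.
I₂ = I₁ · cos²(30°) = 3147 · 0.75 = 2360 lux.
I₃ = I₂ · cos²(25°) = 2360 · 0.8214 = 1939 lux.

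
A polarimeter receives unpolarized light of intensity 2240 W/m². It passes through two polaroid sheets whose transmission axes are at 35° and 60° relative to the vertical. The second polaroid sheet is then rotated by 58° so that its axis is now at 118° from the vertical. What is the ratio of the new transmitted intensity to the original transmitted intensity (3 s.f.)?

I_new/I_old ≈ 0.0181

Before rotation:
Unpolarized light through the first polarizer → I₁ = ½ I₀, now polarized at 35°.
I₂ = I₁ cos²(60° − 35°) = 0.5 I₀ · cos²(25°) = 0.4107 I₀.
After rotation:
Unpolarized light through the first polarizer → I₁ = ½ I₀, now polarized at 35°.
I₂ = I₁ cos²(118° − 35°) = 0.5 I₀ · cos²(83°) = 0.007426 I₀.
Ratio = 0.007426 / 0.4107 = 0.01808.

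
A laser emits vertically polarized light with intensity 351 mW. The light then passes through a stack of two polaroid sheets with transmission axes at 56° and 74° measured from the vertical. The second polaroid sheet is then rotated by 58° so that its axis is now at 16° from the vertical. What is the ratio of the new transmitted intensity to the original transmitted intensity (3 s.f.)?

I_new/I_old ≈ 0.649

Before rotation:
I₁ = I₀ cos²(56° − 0°) = I₀ cos²(56°) = 0.3127 I₀.
I₂ = I₁ cos²(74° − 56°) = 0.3127 I₀ · cos²(18°) = 0.2828 I₀.
After rotation:
I₁ = I₀ cos²(56° − 0°) = I₀ cos²(56°) = 0.3127 I₀.
I₂ = I₁ cos²(16° − 56°) = 0.3127 I₀ · cos²(40°) = 0.1835 I₀.
Ratio = 0.1835 / 0.2828 = 0.6488.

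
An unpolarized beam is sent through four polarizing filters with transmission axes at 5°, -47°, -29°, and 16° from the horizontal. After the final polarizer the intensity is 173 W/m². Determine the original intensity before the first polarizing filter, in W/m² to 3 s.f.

Unpolarized light through the first polarizer → I₁ = ½ I₀, now polarized at 5°.
I₂ = I₁ cos²(-47° − 5°) = 0.5 I₀ · cos²(52°) = 0.1895 I₀.
I₃ = I₂ cos²(-29° + 47°) = 0.1895 I₀ · cos²(18°) = 0.1714 I₀.
I₄ = I₃ cos²(16° + 29°) = 0.1714 I₀ · cos²(45°) = 0.08571 I₀.
So 173 W/m² = 0.08571 I₀, giving I₀ = 173/0.08571 = 2018 W/m².

I₀ ≈ 2020 W/m²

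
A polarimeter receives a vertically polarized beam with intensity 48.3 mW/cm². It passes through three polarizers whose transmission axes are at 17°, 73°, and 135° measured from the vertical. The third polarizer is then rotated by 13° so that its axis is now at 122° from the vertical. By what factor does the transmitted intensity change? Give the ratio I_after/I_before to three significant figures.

Before rotation:
By Malus's law, I₁ = I₀ cos²(17° − 0°) = I₀ cos²(17°) = 0.9145 I₀.
I₂ = I₁ cos²(73° − 17°) = 0.9145 I₀ · cos²(56°) = 0.286 I₀.
I₃ = I₂ cos²(135° − 73°) = 0.286 I₀ · cos²(62°) = 0.06303 I₀.
After rotation:
I₁ = I₀ cos²(17° − 0°) = I₀ cos²(17°) = 0.9145 I₀.
I₂ = I₁ cos²(73° − 17°) = 0.9145 I₀ · cos²(56°) = 0.286 I₀.
I₃ = I₂ cos²(122° − 73°) = 0.286 I₀ · cos²(49°) = 0.1231 I₀.
Ratio = 0.1231 / 0.06303 = 1.953.

I_new/I_old ≈ 1.95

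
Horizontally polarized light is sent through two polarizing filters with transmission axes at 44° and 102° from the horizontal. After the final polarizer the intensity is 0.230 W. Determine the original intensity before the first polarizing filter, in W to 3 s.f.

By Malus's law, I₁ = I₀ cos²(44° − 0°) = I₀ cos²(44°) = 0.5174 I₀.
I₂ = I₁ cos²(102° − 44°) = 0.5174 I₀ · cos²(58°) = 0.1453 I₀.
So 0.230 W = 0.1453 I₀, giving I₀ = 0.230/0.1453 = 1.583 W.

I₀ ≈ 1.58 W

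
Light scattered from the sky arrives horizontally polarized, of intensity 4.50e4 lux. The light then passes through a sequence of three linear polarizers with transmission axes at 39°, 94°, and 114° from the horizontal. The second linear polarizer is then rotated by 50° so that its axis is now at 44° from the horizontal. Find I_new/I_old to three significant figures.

I_new/I_old ≈ 0.400

Before rotation:
By Malus's law, I₁ = I₀ cos²(39° − 0°) = I₀ cos²(39°) = 0.604 I₀.
I₂ = I₁ cos²(94° − 39°) = 0.604 I₀ · cos²(55°) = 0.1987 I₀.
I₃ = I₂ cos²(114° − 94°) = 0.1987 I₀ · cos²(20°) = 0.1755 I₀.
After rotation:
I₁ = I₀ cos²(39° − 0°) = I₀ cos²(39°) = 0.604 I₀.
I₂ = I₁ cos²(44° − 39°) = 0.604 I₀ · cos²(5°) = 0.5994 I₀.
I₃ = I₂ cos²(114° − 44°) = 0.5994 I₀ · cos²(70°) = 0.07011 I₀.
Ratio = 0.07011 / 0.1755 = 0.3996.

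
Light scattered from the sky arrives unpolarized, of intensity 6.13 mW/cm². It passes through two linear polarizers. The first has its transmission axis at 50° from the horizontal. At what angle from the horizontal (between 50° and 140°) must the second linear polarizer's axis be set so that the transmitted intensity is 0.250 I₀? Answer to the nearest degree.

θ ≈ 95°

Unpolarized light through the first polarizer → I₁ = ½ I₀, now polarized at 50°.
Need I₂/I₀ = 0.25, so cos²(θ − 50°) = 0.25 / 0.5 = 0.5.
θ − 50° = arccos(√0.5) = 45.0°, giving θ ≈ 50 + 45.0 = 95.0°.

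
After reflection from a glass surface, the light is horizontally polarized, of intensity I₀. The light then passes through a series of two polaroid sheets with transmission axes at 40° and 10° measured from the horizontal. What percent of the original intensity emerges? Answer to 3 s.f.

I₁ = I₀ cos²(40° − 0°) = I₀ cos²(40°) = 0.5868 I₀.
I₂ = I₁ cos²(10° − 40°) = 0.5868 I₀ · cos²(30°) = 0.4401 I₀.
That is 44.01% of the incident intensity.

≈ 44.0%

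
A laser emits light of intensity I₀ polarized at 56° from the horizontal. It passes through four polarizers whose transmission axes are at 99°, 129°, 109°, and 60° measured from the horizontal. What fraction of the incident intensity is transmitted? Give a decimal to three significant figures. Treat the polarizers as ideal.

≈ 0.152 I₀

By Malus's law, I₁ = I₀ cos²(99° − 56°) = I₀ cos²(43°) = 0.5349 I₀.
I₂ = I₁ cos²(129° − 99°) = 0.5349 I₀ · cos²(30°) = 0.4012 I₀.
I₃ = I₂ cos²(109° − 129°) = 0.4012 I₀ · cos²(20°) = 0.3542 I₀.
I₄ = I₃ cos²(60° − 109°) = 0.3542 I₀ · cos²(49°) = 0.1525 I₀.
Transmitted fraction = 0.1525.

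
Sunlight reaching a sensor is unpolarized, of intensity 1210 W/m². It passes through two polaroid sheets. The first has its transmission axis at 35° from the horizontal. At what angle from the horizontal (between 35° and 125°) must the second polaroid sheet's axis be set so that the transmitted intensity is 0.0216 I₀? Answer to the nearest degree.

θ ≈ 113°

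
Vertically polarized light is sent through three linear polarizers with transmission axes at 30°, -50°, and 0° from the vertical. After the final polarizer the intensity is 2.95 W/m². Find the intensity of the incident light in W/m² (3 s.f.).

By Malus's law, I₁ = I₀ cos²(30° − 0°) = I₀ cos²(30°) = 0.75 I₀.
I₂ = I₁ cos²(-50° − 30°) = 0.75 I₀ · cos²(80°) = 0.02262 I₀.
I₃ = I₂ cos²(0° + 50°) = 0.02262 I₀ · cos²(50°) = 0.009344 I₀.
So 2.95 W/m² = 0.009344 I₀, giving I₀ = 2.95/0.009344 = 315.7 W/m².

I₀ ≈ 316 W/m²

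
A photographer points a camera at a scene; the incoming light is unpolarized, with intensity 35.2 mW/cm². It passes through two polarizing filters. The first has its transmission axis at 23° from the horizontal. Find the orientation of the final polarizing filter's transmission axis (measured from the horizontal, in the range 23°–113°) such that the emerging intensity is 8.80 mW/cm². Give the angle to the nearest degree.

Unpolarized light through the first polarizer → I₁ = ½ I₀, now polarized at 23°.
Target fraction: 8.80 / 35.2 mW/cm² = 0.25 of I₀.
Need I₂/I₀ = 0.25, so cos²(θ − 23°) = 0.25 / 0.5 = 0.5.
θ − 23° = arccos(√0.5) = 45.0°, giving θ ≈ 23 + 45.0 = 68.0°.

θ ≈ 68°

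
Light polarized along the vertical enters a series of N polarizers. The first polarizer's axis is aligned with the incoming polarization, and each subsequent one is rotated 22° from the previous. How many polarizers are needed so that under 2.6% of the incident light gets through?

N = 26

First polarizer is aligned with the polarization: full transmission.
Each further stage multiplies by cos²(22°) = 0.8597.
After N polarizers: T = 0.8597^(N−1). Require T < 0.026 ⇒ N−1 > ln(0.026)/ln(0.8597) = 24.14, so N−1 ≥ 25 and N = 26.
Check: N=26 gives T = 0.02282 < 0.026; N=25 gives T = 0.02654.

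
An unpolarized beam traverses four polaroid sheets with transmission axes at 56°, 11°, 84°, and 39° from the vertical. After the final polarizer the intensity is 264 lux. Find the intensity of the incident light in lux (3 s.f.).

Unpolarized light through the first polarizer → I₁ = ½ I₀, now polarized at 56°.
I₂ = I₁ cos²(11° − 56°) = 0.5 I₀ · cos²(45°) = 0.25 I₀.
I₃ = I₂ cos²(84° − 11°) = 0.25 I₀ · cos²(73°) = 0.02137 I₀.
I₄ = I₃ cos²(39° − 84°) = 0.02137 I₀ · cos²(45°) = 0.01069 I₀.
So 264 lux = 0.01069 I₀, giving I₀ = 264/0.01069 = 2.471e+04 lux.

I₀ ≈ 2.47e4 lux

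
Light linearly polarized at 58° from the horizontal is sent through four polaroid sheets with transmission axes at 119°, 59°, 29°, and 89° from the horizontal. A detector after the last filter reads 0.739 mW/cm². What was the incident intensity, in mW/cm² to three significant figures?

I₀ ≈ 67.1 mW/cm²

I₁ = I₀ cos²(119° − 58°) = I₀ cos²(61°) = 0.235 I₀.
I₂ = I₁ cos²(59° − 119°) = 0.235 I₀ · cos²(60°) = 0.05876 I₀.
I₃ = I₂ cos²(29° − 59°) = 0.05876 I₀ · cos²(30°) = 0.04407 I₀.
I₄ = I₃ cos²(89° − 29°) = 0.04407 I₀ · cos²(60°) = 0.01102 I₀.
So 0.739 mW/cm² = 0.01102 I₀, giving I₀ = 0.739/0.01102 = 67.08 mW/cm².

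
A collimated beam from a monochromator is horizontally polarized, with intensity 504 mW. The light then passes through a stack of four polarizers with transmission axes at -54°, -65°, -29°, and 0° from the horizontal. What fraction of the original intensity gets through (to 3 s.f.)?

By Malus's law, I₁ = 504 mW · cos²(54°) = 174.1 mW.
I₂ = I₁ · cos²(11°) = 174.1 · 0.9636 = 167.8 mW.
I₃ = I₂ · cos²(36°) = 167.8 · 0.6545 = 109.8 mW.
I₄ = I₃ · cos²(29°) = 109.8 · 0.765 = 84.01 mW.
Transmitted fraction = 0.1667.

I/I₀ ≈ 0.167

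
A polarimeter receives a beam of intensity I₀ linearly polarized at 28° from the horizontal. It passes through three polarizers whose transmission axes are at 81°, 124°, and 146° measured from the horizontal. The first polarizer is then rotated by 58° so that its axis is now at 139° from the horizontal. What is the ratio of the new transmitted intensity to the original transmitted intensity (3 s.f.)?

Before rotation:
I₁ = I₀ cos²(81° − 28°) = I₀ cos²(53°) = 0.3622 I₀.
I₂ = I₁ cos²(124° − 81°) = 0.3622 I₀ · cos²(43°) = 0.1937 I₀.
I₃ = I₂ cos²(146° − 124°) = 0.1937 I₀ · cos²(22°) = 0.1665 I₀.
After rotation:
I₁ = I₀ cos²(139° − 28°) = I₀ cos²(69°) = 0.1284 I₀.
I₂ = I₁ cos²(124° − 139°) = 0.1284 I₀ · cos²(15°) = 0.1198 I₀.
I₃ = I₂ cos²(146° − 124°) = 0.1198 I₀ · cos²(22°) = 0.103 I₀.
Ratio = 0.103 / 0.1665 = 0.6185.

I_new/I_old ≈ 0.619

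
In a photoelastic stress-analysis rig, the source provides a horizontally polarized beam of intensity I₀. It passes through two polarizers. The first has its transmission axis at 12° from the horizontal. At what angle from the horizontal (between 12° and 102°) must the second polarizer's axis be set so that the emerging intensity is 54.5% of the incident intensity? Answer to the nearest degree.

θ ≈ 53°

I₁ = I₀ cos²(12° − 0°) = I₀ cos²(12°) = 0.9568 I₀.
Need I₂/I₀ = 0.545, so cos²(θ − 12°) = 0.545 / 0.9568 = 0.5696.
θ − 12° = arccos(√0.5696) = 41.0°, giving θ ≈ 12 + 41.0 = 53.0°.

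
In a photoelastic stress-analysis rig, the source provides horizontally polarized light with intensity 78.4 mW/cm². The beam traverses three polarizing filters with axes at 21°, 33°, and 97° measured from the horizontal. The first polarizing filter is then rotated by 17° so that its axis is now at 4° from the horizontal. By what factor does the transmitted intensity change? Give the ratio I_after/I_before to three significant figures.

Before rotation:
By Malus's law, I₁ = I₀ cos²(21° − 0°) = I₀ cos²(21°) = 0.8716 I₀.
I₂ = I₁ cos²(33° − 21°) = 0.8716 I₀ · cos²(12°) = 0.8339 I₀.
I₃ = I₂ cos²(97° − 33°) = 0.8339 I₀ · cos²(64°) = 0.1602 I₀.
After rotation:
I₁ = I₀ cos²(4° − 0°) = I₀ cos²(4°) = 0.9951 I₀.
I₂ = I₁ cos²(33° − 4°) = 0.9951 I₀ · cos²(29°) = 0.7612 I₀.
I₃ = I₂ cos²(97° − 33°) = 0.7612 I₀ · cos²(64°) = 0.1463 I₀.
Ratio = 0.1463 / 0.1602 = 0.9129.

I_new/I_old ≈ 0.913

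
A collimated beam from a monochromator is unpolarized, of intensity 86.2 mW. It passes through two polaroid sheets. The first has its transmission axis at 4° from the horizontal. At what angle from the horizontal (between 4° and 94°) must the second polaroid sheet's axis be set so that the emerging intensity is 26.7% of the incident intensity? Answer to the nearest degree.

Unpolarized light through the first polarizer → I₁ = ½ I₀, now polarized at 4°.
Need I₂/I₀ = 0.267, so cos²(θ − 4°) = 0.267 / 0.5 = 0.534.
θ − 4° = arccos(√0.534) = 43.1°, giving θ ≈ 4 + 43.1 = 47.1°.

θ ≈ 47°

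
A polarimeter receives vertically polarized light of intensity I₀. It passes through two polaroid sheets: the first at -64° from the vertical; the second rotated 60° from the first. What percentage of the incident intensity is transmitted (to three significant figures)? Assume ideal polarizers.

By Malus's law, I₁ = I₀ cos²(-64° − 0°) = I₀ cos²(64°) = 0.1922 I₀.
I₂ = I₁ cos²(60°) = 0.1922 · 0.25 I₀ = 0.04804 I₀.
That is 4.804% of the incident intensity.

≈ 4.80%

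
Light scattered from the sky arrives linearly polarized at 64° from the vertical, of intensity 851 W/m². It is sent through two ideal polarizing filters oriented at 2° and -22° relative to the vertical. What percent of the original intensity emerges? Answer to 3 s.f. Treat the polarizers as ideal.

≈ 18.4%

I₁ = 851 W/m² · cos²(62°) = 187.6 W/m².
I₂ = I₁ · cos²(24°) = 187.6 · 0.8346 = 156.5 W/m².
That is 18.39% of the incident intensity.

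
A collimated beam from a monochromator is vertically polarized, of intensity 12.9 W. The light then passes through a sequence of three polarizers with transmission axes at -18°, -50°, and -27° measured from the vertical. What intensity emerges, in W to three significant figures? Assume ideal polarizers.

I ≈ 7.11 W

I₁ = 12.9 W · cos²(18°) = 11.67 W.
I₂ = I₁ · cos²(32°) = 11.67 · 0.7192 = 8.392 W.
I₃ = I₂ · cos²(23°) = 8.392 · 0.8473 = 7.11 W.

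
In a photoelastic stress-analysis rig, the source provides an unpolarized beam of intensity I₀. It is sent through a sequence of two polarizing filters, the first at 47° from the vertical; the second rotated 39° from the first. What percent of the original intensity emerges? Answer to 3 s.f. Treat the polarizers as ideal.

≈ 30.2%

Unpolarized light through the first polarizer → I₁ = ½ I₀, now polarized at 47°.
I₂ = I₁ cos²(39°) = 0.5 · 0.604 I₀ = 0.302 I₀.
That is 30.2% of the incident intensity.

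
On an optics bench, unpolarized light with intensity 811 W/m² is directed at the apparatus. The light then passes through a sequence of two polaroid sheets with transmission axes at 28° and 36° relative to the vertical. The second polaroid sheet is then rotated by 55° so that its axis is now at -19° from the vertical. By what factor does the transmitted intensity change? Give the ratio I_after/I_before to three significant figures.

I_new/I_old ≈ 0.474

Before rotation:
Unpolarized light through the first polarizer → I₁ = ½ I₀, now polarized at 28°.
I₂ = I₁ cos²(36° − 28°) = 0.5 I₀ · cos²(8°) = 0.4903 I₀.
After rotation:
Unpolarized light through the first polarizer → I₁ = ½ I₀, now polarized at 28°.
I₂ = I₁ cos²(-19° − 28°) = 0.5 I₀ · cos²(47°) = 0.2326 I₀.
Ratio = 0.2326 / 0.4903 = 0.4743.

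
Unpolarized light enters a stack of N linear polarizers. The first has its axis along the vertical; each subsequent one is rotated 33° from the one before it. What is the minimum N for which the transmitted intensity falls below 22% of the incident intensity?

N = 4

First polarizer halves the unpolarized light: factor 1/2.
Each further stage multiplies by cos²(33°) = 0.7034.
After N polarizers: T = 0.5·0.7034^(N−1). Require T < 0.22 ⇒ N−1 > ln(0.22/0.5)/ln(0.7034) = 2.33, so N−1 ≥ 3 and N = 4.
Check: N=4 gives T = 0.174 < 0.22; N=3 gives T = 0.2474.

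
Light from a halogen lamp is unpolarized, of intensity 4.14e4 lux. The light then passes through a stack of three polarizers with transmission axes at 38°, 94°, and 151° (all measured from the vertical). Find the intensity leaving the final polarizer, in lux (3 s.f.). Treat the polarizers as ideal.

I ≈ 1920 lux

Unpolarized light through the first polarizer → I₁ = 4.14e4 lux/2 = 2.07e+04 lux, polarized at 38°.
I₂ = I₁ · cos²(56°) = 2.07e+04 · 0.3127 = 6473 lux.
I₃ = I₂ · cos²(57°) = 6473 · 0.2966 = 1920 lux.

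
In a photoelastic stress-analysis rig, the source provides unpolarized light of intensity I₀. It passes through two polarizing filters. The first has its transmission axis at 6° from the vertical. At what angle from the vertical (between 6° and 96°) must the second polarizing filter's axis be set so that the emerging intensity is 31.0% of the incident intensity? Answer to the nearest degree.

θ ≈ 44°

Unpolarized light through the first polarizer → I₁ = ½ I₀, now polarized at 6°.
Need I₂/I₀ = 0.31, so cos²(θ − 6°) = 0.31 / 0.5 = 0.62.
θ − 6° = arccos(√0.62) = 38.1°, giving θ ≈ 6 + 38.1 = 44.1°.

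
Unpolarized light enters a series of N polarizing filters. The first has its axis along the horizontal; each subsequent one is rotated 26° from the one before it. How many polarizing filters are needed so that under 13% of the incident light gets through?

N = 8

First polarizer halves the unpolarized light: factor 1/2.
Each further stage multiplies by cos²(26°) = 0.8078.
After N polarizers: T = 0.5·0.8078^(N−1). Require T < 0.13 ⇒ N−1 > ln(0.13/0.5)/ln(0.8078) = 6.31, so N−1 ≥ 7 and N = 8.
Check: N=8 gives T = 0.1123 < 0.13; N=7 gives T = 0.139.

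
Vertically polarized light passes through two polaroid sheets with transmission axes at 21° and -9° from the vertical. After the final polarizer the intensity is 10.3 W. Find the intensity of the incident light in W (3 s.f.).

I₁ = I₀ cos²(21° − 0°) = I₀ cos²(21°) = 0.8716 I₀.
I₂ = I₁ cos²(-9° − 21°) = 0.8716 I₀ · cos²(30°) = 0.6537 I₀.
So 10.3 W = 0.6537 I₀, giving I₀ = 10.3/0.6537 = 15.76 W.

I₀ ≈ 15.8 W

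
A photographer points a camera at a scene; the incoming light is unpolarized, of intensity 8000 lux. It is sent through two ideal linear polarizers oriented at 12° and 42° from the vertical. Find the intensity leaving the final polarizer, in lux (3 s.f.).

Unpolarized light through the first polarizer → I₁ = 8000 lux/2 = 4000 lux, polarized at 12°.
I₂ = I₁ · cos²(30°) = 4000 · 0.75 = 3000 lux.

I ≈ 3000 lux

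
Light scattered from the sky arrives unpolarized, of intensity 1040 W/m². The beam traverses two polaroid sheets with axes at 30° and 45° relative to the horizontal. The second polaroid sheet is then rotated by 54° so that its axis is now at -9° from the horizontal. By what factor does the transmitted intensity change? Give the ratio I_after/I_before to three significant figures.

Before rotation:
Unpolarized light through the first polarizer → I₁ = ½ I₀, now polarized at 30°.
I₂ = I₁ cos²(45° − 30°) = 0.5 I₀ · cos²(15°) = 0.4665 I₀.
After rotation:
Unpolarized light through the first polarizer → I₁ = ½ I₀, now polarized at 30°.
I₂ = I₁ cos²(-9° − 30°) = 0.5 I₀ · cos²(39°) = 0.302 I₀.
Ratio = 0.302 / 0.4665 = 0.6473.

I_new/I_old ≈ 0.647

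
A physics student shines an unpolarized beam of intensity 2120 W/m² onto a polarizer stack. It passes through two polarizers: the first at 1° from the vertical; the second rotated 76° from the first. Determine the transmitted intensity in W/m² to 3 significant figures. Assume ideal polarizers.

Unpolarized light through the first polarizer → I₁ = 2120 W/m²/2 = 1060 W/m², polarized at 1°.
I₂ = I₁ · cos²(76°) = 1060 · 0.05853 = 62.04 W/m².

I ≈ 62.0 W/m²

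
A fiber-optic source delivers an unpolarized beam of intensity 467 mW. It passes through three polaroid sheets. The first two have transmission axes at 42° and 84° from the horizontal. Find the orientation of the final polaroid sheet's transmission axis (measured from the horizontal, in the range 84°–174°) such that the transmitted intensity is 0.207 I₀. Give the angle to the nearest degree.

θ ≈ 114°

Unpolarized light through the first polarizer → I₁ = ½ I₀, now polarized at 42°.
I₂ = I₁ cos²(84° − 42°) = 0.5 I₀ · cos²(42°) = 0.2761 I₀.
Need I₃/I₀ = 0.207, so cos²(θ − 84°) = 0.207 / 0.2761 = 0.7496.
θ − 84° = arccos(√0.7496) = 30.0°, giving θ ≈ 84 + 30.0 = 114.0°.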